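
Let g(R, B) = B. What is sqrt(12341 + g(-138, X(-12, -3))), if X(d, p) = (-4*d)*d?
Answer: sqrt(11765) ≈ 108.47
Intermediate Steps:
X(d, p) = -4*d**2
sqrt(12341 + g(-138, X(-12, -3))) = sqrt(12341 - 4*(-12)**2) = sqrt(12341 - 4*144) = sqrt(12341 - 576) = sqrt(11765)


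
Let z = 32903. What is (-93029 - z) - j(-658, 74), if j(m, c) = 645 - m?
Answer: -127235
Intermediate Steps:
(-93029 - z) - j(-658, 74) = (-93029 - 1*32903) - (645 - 1*(-658)) = (-93029 - 32903) - (645 + 658) = -125932 - 1*1303 = -125932 - 1303 = -127235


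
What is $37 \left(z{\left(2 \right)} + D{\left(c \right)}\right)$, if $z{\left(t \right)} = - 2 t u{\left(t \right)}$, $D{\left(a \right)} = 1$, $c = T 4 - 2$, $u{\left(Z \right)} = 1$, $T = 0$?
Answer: $-111$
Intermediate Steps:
$c = -2$ ($c = 0 \cdot 4 - 2 = 0 - 2 = -2$)
$z{\left(t \right)} = - 2 t$ ($z{\left(t \right)} = - 2 t 1 = - 2 t$)
$37 \left(z{\left(2 \right)} + D{\left(c \right)}\right) = 37 \left(\left(-2\right) 2 + 1\right) = 37 \left(-4 + 1\right) = 37 \left(-3\right) = -111$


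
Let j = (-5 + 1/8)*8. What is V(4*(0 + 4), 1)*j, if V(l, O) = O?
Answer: -39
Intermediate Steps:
j = -39 (j = (-5 + 1/8)*8 = -39/8*8 = -39)
V(4*(0 + 4), 1)*j = 1*(-39) = -39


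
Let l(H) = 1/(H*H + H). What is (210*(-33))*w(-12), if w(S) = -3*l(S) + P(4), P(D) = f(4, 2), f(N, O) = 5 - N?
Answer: -13545/2 ≈ -6772.5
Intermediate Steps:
P(D) = 1 (P(D) = 5 - 1*4 = 5 - 4 = 1)
l(H) = 1/(H + H²) (l(H) = 1/(H² + H) = 1/(H + H²))
w(S) = 1 - 3/(S*(1 + S)) (w(S) = -3/(S*(1 + S)) + 1 = 1 - 3/(S*(1 + S)))
(210*(-33))*w(-12) = (210*(-33))*((-3 - 12*(1 - 12))/((-12)*(1 - 12))) = -(-1155)*(-3 - 12*(-11))/(2*(-11)) = -(-1155)*(-1)*(-3 + 132)/(2*11) = -(-1155)*(-1)*129/(2*11) = -6930*43/44 = -13545/2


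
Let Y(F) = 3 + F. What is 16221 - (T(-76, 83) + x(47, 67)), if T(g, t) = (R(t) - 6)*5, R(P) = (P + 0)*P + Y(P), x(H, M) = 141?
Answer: -18765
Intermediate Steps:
R(P) = 3 + P + P² (R(P) = (P + 0)*P + (3 + P) = P*P + (3 + P) = P² + (3 + P) = 3 + P + P²)
T(g, t) = -15 + 5*t + 5*t² (T(g, t) = ((3 + t + t²) - 6)*5 = (-3 + t + t²)*5 = -15 + 5*t + 5*t²)
16221 - (T(-76, 83) + x(47, 67)) = 16221 - ((-15 + 5*83 + 5*83²) + 141) = 16221 - ((-15 + 415 + 5*6889) + 141) = 16221 - ((-15 + 415 + 34445) + 141) = 16221 - (34845 + 141) = 16221 - 1*34986 = 16221 - 34986 = -18765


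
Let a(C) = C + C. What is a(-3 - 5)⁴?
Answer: 65536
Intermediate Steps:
a(C) = 2*C
a(-3 - 5)⁴ = (2*(-3 - 5))⁴ = (2*(-8))⁴ = (-16)⁴ = 65536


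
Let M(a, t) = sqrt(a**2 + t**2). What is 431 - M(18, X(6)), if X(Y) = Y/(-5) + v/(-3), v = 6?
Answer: 431 - 2*sqrt(2089)/5 ≈ 412.72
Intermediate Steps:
X(Y) = -2 - Y/5 (X(Y) = Y/(-5) + 6/(-3) = Y*(-1/5) + 6*(-1/3) = -Y/5 - 2 = -2 - Y/5)
431 - M(18, X(6)) = 431 - sqrt(18**2 + (-2 - 1/5*6)**2) = 431 - sqrt(324 + (-2 - 6/5)**2) = 431 - sqrt(324 + (-16/5)**2) = 431 - sqrt(324 + 256/25) = 431 - sqrt(8356/25) = 431 - 2*sqrt(2089)/5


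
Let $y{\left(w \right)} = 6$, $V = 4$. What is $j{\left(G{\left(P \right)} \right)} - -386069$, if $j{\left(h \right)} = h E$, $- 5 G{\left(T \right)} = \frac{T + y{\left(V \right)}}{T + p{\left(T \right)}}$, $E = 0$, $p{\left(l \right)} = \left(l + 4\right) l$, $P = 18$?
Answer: $386069$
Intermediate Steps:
$p{\left(l \right)} = l \left(4 + l\right)$ ($p{\left(l \right)} = \left(4 + l\right) l = l \left(4 + l\right)$)
$G{\left(T \right)} = - \frac{6 + T}{5 \left(T + T \left(4 + T\right)\right)}$ ($G{\left(T \right)} = - \frac{\left(T + 6\right) \frac{1}{T + T \left(4 + T\right)}}{5} = - \frac{\left(6 + T\right) \frac{1}{T + T \left(4 + T\right)}}{5} = - \frac{\frac{1}{T + T \left(4 + T\right)} \left(6 + T\right)}{5} = - \frac{6 + T}{5 \left(T + T \left(4 + T\right)\right)}$)
$j{\left(h \right)} = 0$ ($j{\left(h \right)} = h 0 = 0$)
$j{\left(G{\left(P \right)} \right)} - -386069 = 0 - -386069 = 0 + 386069 = 386069$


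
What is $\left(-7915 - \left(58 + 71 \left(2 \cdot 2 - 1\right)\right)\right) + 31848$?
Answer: $23662$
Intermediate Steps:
$\left(-7915 - \left(58 + 71 \left(2 \cdot 2 - 1\right)\right)\right) + 31848 = \left(-7915 - \left(58 + 71 \left(4 - 1\right)\right)\right) + 31848 = \left(-7915 - 271\right) + 31848 = -8186 + 31848 = 23662$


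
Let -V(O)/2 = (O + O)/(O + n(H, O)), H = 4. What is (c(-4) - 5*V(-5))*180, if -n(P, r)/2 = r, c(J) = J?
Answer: -4320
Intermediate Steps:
n(P, r) = -2*r
V(O) = 4 (V(O) = -2*(O + O)/(O - 2*O) = -2*2*O/((-O)) = -2*2*O*(-1/O) = -2*(-2) = 4)
(c(-4) - 5*V(-5))*180 = (-4 - 5*4)*180 = (-4 - 20)*180 = -24*180 = -4320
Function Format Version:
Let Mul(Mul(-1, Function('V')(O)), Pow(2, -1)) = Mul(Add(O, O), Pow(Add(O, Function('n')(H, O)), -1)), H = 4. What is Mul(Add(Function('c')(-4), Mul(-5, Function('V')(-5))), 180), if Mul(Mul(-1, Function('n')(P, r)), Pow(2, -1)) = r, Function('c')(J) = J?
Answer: -4320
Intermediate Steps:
Function('n')(P, r) = Mul(-2, r)
Function('V')(O) = 4 (Function('V')(O) = Mul(-2, Mul(Add(O, O), Pow(Add(O, Mul(-2, O)), -1))) = Mul(-2, Mul(Mul(2, O), Pow(Mul(-1, O), -1))) = Mul(-2, Mul(Mul(2, O), Mul(-1, Pow(O, -1)))) = Mul(-2, -2) = 4)
Mul(Add(Function('c')(-4), Mul(-5, Function('V')(-5))), 180) = Mul(Add(-4, Mul(-5, 4)), 180) = Mul(Add(-4, -20), 180) = Mul(-24, 180) = -4320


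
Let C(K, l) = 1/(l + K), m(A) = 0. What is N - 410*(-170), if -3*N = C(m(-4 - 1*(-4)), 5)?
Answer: 1045499/15 ≈ 69700.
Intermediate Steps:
C(K, l) = 1/(K + l)
N = -1/15 (N = -1/(3*(0 + 5)) = -⅓/5 = -⅓*⅕ = -1/15 ≈ -0.066667)
N - 410*(-170) = -1/15 - 410*(-170) = -1/15 + 69700 = 1045499/15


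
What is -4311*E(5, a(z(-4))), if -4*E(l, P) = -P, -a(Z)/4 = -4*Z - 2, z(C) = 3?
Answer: -60354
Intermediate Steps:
a(Z) = 8 + 16*Z (a(Z) = -4*(-4*Z - 2) = -4*(-2 - 4*Z) = 8 + 16*Z)
E(l, P) = P/4 (E(l, P) = -(-1)*P/4 = P/4)
-4311*E(5, a(z(-4))) = -4311*(8 + 16*3)/4 = -4311*(8 + 48)/4 = -4311*56/4 = -4311*14 = -60354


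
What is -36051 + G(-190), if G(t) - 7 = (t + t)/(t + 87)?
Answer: -3712152/103 ≈ -36040.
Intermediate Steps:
G(t) = 7 + 2*t/(87 + t) (G(t) = 7 + (t + t)/(t + 87) = 7 + (2*t)/(87 + t) = 7 + 2*t/(87 + t))
-36051 + G(-190) = -36051 + 3*(203 + 3*(-190))/(87 - 190) = -36051 + 3*(203 - 570)/(-103) = -36051 + 3*(-1/103)*(-367) = -36051 + 1101/103 = -3712152/103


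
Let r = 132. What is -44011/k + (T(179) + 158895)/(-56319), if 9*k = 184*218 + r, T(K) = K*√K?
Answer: -9567489987/755500612 - 179*√179/56319 ≈ -12.706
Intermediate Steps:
T(K) = K^(3/2)
k = 40244/9 (k = (184*218 + 132)/9 = (40112 + 132)/9 = (⅑)*40244 = 40244/9 ≈ 4471.6)
-44011/k + (T(179) + 158895)/(-56319) = -44011/40244/9 + (179^(3/2) + 158895)/(-56319) = -44011*9/40244 + (179*√179 + 158895)*(-1/56319) = -396099/40244 + (158895 + 179*√179)*(-1/56319) = -396099/40244 + (-52965/18773 - 179*√179/56319) = -9567489987/755500612 - 179*√179/56319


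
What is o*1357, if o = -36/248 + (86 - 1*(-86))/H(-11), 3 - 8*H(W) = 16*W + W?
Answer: 56723957/5890 ≈ 9630.5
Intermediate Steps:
H(W) = 3/8 - 17*W/8 (H(W) = 3/8 - (16*W + W)/8 = 3/8 - 17*W/8)
o = 41801/5890 (o = -36/248 + (86 - 1*(-86))/(3/8 - 17/8*(-11)) = -36*1/248 + (86 + 86)/(3/8 + 187/8) = -9/62 + 172/(95/4) = -9/62 + 172*(4/95) = -9/62 + 688/95 = 41801/5890 ≈ 7.0969)
o*1357 = (41801/5890)*1357 = 56723957/5890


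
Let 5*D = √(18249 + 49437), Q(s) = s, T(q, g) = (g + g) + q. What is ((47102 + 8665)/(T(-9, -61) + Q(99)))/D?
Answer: -3205*√67686/24896 ≈ -33.493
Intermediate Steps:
T(q, g) = q + 2*g (T(q, g) = 2*g + q = q + 2*g)
D = √67686/5 (D = √(18249 + 49437)/5 = √67686/5 ≈ 52.033)
((47102 + 8665)/(T(-9, -61) + Q(99)))/D = ((47102 + 8665)/((-9 + 2*(-61)) + 99))/((√67686/5)) = (55767/((-9 - 122) + 99))*(5*√67686/67686) = (55767/(-131 + 99))*(5*√67686/67686) = (55767/(-32))*(5*√67686/67686) = (55767*(-1/32))*(5*√67686/67686) = -3205*√67686/24896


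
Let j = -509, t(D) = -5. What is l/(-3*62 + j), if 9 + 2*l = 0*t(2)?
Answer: 9/1390 ≈ 0.0064748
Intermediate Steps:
l = -9/2 (l = -9/2 + (0*(-5))/2 = -9/2 + (½)*0 = -9/2 + 0 = -9/2 ≈ -4.5000)
l/(-3*62 + j) = -9/2/(-3*62 - 509) = -9/2/(-186 - 509) = -9/2/(-695) = -1/695*(-9/2) = 9/1390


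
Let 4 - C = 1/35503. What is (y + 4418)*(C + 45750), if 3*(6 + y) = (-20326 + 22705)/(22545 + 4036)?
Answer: 190503902139739065/943705243 ≈ 2.0187e+8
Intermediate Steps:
y = -158693/26581 (y = -6 + ((-20326 + 22705)/(22545 + 4036))/3 = -6 + (2379/26581)/3 = -6 + (2379*(1/26581))/3 = -6 + (1/3)*(2379/26581) = -6 + 793/26581 = -158693/26581 ≈ -5.9702)
C = 142011/35503 (C = 4 - 1/35503 = 142011/35503 ≈ 4.0000)
(y + 4418)*(C + 45750) = (-158693/26581 + 4418)*(142011/35503 + 45750) = (117276165/26581)*(1624404261/35503) = 190503902139739065/943705243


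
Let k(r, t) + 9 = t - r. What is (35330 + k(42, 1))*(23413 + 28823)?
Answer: 1842886080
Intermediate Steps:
k(r, t) = -9 + t - r (k(r, t) = -9 + (t - r) = -9 + t - r)
(35330 + k(42, 1))*(23413 + 28823) = (35330 + (-9 + 1 - 1*42))*(23413 + 28823) = (35330 + (-9 + 1 - 42))*52236 = (35330 - 50)*52236 = 35280*52236 = 1842886080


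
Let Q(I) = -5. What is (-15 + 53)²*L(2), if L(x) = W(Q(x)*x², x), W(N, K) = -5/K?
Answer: -3610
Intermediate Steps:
L(x) = -5/x
(-15 + 53)²*L(2) = (-15 + 53)²*(-5/2) = 38²*(-5*½) = 1444*(-5/2) = -3610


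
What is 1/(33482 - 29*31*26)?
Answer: 1/10108 ≈ 9.8931e-5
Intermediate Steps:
1/(33482 - 29*31*26) = 1/(33482 - 899*26) = 1/(33482 - 1*23374) = 1/(33482 - 23374) = 1/10108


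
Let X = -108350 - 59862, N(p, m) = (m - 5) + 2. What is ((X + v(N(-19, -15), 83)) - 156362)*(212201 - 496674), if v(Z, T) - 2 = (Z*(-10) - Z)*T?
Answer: 87656941274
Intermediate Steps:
N(p, m) = -3 + m (N(p, m) = (-5 + m) + 2 = -3 + m)
X = -168212
v(Z, T) = 2 - 11*T*Z (v(Z, T) = 2 + (Z*(-10) - Z)*T = 2 + (-10*Z - Z)*T = 2 + (-11*Z)*T = 2 - 11*T*Z)
((X + v(N(-19, -15), 83)) - 156362)*(212201 - 496674) = ((-168212 + (2 - 11*83*(-3 - 15))) - 156362)*(212201 - 496674) = ((-168212 + (2 - 11*83*(-18))) - 156362)*(-284473) = ((-168212 + (2 + 16434)) - 156362)*(-284473) = ((-168212 + 16436) - 156362)*(-284473) = (-151776 - 156362)*(-284473) = -308138*(-284473) = 87656941274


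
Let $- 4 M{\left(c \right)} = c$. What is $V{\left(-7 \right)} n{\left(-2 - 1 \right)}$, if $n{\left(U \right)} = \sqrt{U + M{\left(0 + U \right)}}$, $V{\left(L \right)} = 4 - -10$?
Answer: $21 i \approx 21.0 i$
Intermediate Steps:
$V{\left(L \right)} = 14$ ($V{\left(L \right)} = 4 + 10 = 14$)
$M{\left(c \right)} = - \frac{c}{4}$
$n{\left(U \right)} = \frac{\sqrt{3} \sqrt{U}}{2}$ ($n{\left(U \right)} = \sqrt{U - \frac{0 + U}{4}} = \sqrt{U - \frac{U}{4}} = \sqrt{\frac{3 U}{4}} = \frac{\sqrt{3} \sqrt{U}}{2}$)
$V{\left(-7 \right)} n{\left(-2 - 1 \right)} = 14 \frac{\sqrt{3} \sqrt{-2 - 1}}{2} = 14 \frac{\sqrt{3} \sqrt{-3}}{2} = 14 \frac{\sqrt{3} i \sqrt{3}}{2} = 14 \frac{3 i}{2} = 21 i$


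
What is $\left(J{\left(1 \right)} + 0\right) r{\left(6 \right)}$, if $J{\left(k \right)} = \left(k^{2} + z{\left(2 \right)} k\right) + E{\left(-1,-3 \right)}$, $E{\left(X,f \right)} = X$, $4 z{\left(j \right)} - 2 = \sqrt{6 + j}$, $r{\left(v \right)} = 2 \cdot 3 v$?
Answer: $18 + 18 \sqrt{2} \approx 43.456$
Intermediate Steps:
$r{\left(v \right)} = 6 v$
$z{\left(j \right)} = \frac{1}{2} + \frac{\sqrt{6 + j}}{4}$
$J{\left(k \right)} = -1 + k^{2} + k \left(\frac{1}{2} + \frac{\sqrt{2}}{2}\right)$ ($J{\left(k \right)} = \left(k^{2} + \left(\frac{1}{2} + \frac{\sqrt{6 + 2}}{4}\right) k\right) - 1 = \left(k^{2} + \left(\frac{1}{2} + \frac{\sqrt{8}}{4}\right) k\right) - 1 = \left(k^{2} + \left(\frac{1}{2} + \frac{2 \sqrt{2}}{4}\right) k\right) - 1 = \left(k^{2} + \left(\frac{1}{2} + \frac{\sqrt{2}}{2}\right) k\right) - 1 = \left(k^{2} + k \left(\frac{1}{2} + \frac{\sqrt{2}}{2}\right)\right) - 1 = -1 + k^{2} + k \left(\frac{1}{2} + \frac{\sqrt{2}}{2}\right)$)
$\left(J{\left(1 \right)} + 0\right) r{\left(6 \right)} = \left(\left(-1 + 1^{2} + \frac{1}{2} \cdot 1 \left(1 + \sqrt{2}\right)\right) + 0\right) 6 \cdot 6 = \left(\left(-1 + 1 + \left(\frac{1}{2} + \frac{\sqrt{2}}{2}\right)\right) + 0\right) 36 = \left(\left(\frac{1}{2} + \frac{\sqrt{2}}{2}\right) + 0\right) 36 = \left(\frac{1}{2} + \frac{\sqrt{2}}{2}\right) 36 = 18 + 18 \sqrt{2}$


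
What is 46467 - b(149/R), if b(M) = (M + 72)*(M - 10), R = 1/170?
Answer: -643132173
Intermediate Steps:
R = 1/170 ≈ 0.0058824
b(M) = (-10 + M)*(72 + M) (b(M) = (72 + M)*(-10 + M) = (-10 + M)*(72 + M))
46467 - b(149/R) = 46467 - (-720 + (149/(1/170))² + 62*(149/(1/170))) = 46467 - (-720 + (149*170)² + 62*(149*170)) = 46467 - (-720 + 25330² + 62*25330) = 46467 - (-720 + 641608900 + 1570460) = 46467 - 1*643178640 = 46467 - 643178640 = -643132173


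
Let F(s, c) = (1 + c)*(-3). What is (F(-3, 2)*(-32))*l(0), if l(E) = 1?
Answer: 288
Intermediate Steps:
F(s, c) = -3 - 3*c
(F(-3, 2)*(-32))*l(0) = ((-3 - 3*2)*(-32))*1 = ((-3 - 6)*(-32))*1 = -9*(-32)*1 = 288*1 = 288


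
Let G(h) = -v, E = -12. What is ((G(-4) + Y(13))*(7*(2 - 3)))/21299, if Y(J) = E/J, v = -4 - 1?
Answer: -371/276887 ≈ -0.0013399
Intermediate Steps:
v = -5
G(h) = 5 (G(h) = -1*(-5) = 5)
Y(J) = -12/J
((G(-4) + Y(13))*(7*(2 - 3)))/21299 = ((5 - 12/13)*(7*(2 - 3)))/21299 = ((5 - 12*1/13)*(7*(-1)))*(1/21299) = ((5 - 12/13)*(-7))*(1/21299) = ((53/13)*(-7))*(1/21299) = -371/13*1/21299 = -371/276887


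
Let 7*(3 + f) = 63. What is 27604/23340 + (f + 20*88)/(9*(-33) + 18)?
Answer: -2793077/542655 ≈ -5.1471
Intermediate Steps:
f = 6 (f = -3 + (⅐)*63 = -3 + 9 = 6)
27604/23340 + (f + 20*88)/(9*(-33) + 18) = 27604/23340 + (6 + 20*88)/(9*(-33) + 18) = 27604*(1/23340) + (6 + 1760)/(-297 + 18) = 6901/5835 + 1766/(-279) = 6901/5835 + 1766*(-1/279) = 6901/5835 - 1766/279 = -2793077/542655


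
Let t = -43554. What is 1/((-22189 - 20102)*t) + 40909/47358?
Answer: 232567944691/269230553613 ≈ 0.86382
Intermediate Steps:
1/((-22189 - 20102)*t) + 40909/47358 = 1/(-22189 - 20102*(-43554)) + 40909/47358 = -1/43554/(-42291) + 40909*(1/47358) = -1/42291*(-1/43554) + 40909/47358 = 1/1841942214 + 40909/47358 = 232567944691/269230553613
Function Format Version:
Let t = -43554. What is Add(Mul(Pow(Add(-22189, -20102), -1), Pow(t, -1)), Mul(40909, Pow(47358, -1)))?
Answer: Rational(232567944691, 269230553613) ≈ 0.86382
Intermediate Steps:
Add(Mul(Pow(Add(-22189, -20102), -1), Pow(t, -1)), Mul(40909, Pow(47358, -1))) = Add(Mul(Pow(Add(-22189, -20102), -1), Pow(-43554, -1)), Mul(40909, Pow(47358, -1))) = Add(Mul(Pow(-42291, -1), Rational(-1, 43554)), Mul(40909, Rational(1, 47358))) = Add(Mul(Rational(-1, 42291), Rational(-1, 43554)), Rational(40909, 47358)) = Add(Rational(1, 1841942214), Rational(40909, 47358)) = Rational(232567944691, 269230553613)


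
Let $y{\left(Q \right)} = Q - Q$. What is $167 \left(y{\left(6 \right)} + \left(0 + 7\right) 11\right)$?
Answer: $12859$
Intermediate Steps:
$y{\left(Q \right)} = 0$
$167 \left(y{\left(6 \right)} + \left(0 + 7\right) 11\right) = 167 \left(0 + \left(0 + 7\right) 11\right) = 167 \left(0 + 7 \cdot 11\right) = 167 \left(0 + 77\right) = 167 \cdot 77 = 12859$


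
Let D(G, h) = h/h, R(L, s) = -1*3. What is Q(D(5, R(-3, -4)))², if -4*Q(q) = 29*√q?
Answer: 841/16 ≈ 52.563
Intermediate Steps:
R(L, s) = -3
D(G, h) = 1
Q(q) = -29*√q/4
Q(D(5, R(-3, -4)))² = (-29*√1/4)² = (-29/4*1)² = (-29/4)² = 841/16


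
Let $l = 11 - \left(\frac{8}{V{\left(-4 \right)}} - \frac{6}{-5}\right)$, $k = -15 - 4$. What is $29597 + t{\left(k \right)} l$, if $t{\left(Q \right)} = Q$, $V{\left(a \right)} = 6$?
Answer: $\frac{441542}{15} \approx 29436.0$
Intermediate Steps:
$k = -19$
$l = \frac{127}{15}$ ($l = 11 - \left(\frac{8}{6} - \frac{6}{-5}\right) = 11 - \left(8 \cdot \frac{1}{6} - - \frac{6}{5}\right) = 11 - \left(\frac{4}{3} + \frac{6}{5}\right) = 11 - \frac{38}{15} = \frac{127}{15} \approx 8.4667$)
$29597 + t{\left(k \right)} l = 29597 - \frac{2413}{15} = \frac{441542}{15}$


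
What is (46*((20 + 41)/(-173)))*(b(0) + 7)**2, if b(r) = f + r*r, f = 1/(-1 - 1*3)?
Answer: -1022787/1384 ≈ -739.01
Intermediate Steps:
f = -1/4 (f = 1/(-1 - 3) = 1/(-4) = -1/4 ≈ -0.25000)
b(r) = -1/4 + r**2 (b(r) = -1/4 + r*r = -1/4 + r**2)
(46*((20 + 41)/(-173)))*(b(0) + 7)**2 = (46*((20 + 41)/(-173)))*((-1/4 + 0**2) + 7)**2 = (46*(61*(-1/173)))*((-1/4 + 0) + 7)**2 = (46*(-61/173))*(-1/4 + 7)**2 = -2806*(27/4)**2/173 = -2806/173*729/16 = -1022787/1384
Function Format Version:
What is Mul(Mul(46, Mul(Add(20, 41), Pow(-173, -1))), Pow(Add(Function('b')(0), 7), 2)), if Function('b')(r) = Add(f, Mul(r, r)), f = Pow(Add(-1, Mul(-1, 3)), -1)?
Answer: Rational(-1022787, 1384) ≈ -739.01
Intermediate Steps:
f = Rational(-1, 4) (f = Pow(Add(-1, -3), -1) = Pow(-4, -1) = Rational(-1, 4) ≈ -0.25000)
Function('b')(r) = Add(Rational(-1, 4), Pow(r, 2)) (Function('b')(r) = Add(Rational(-1, 4), Mul(r, r)) = Add(Rational(-1, 4), Pow(r, 2)))
Mul(Mul(46, Mul(Add(20, 41), Pow(-173, -1))), Pow(Add(Function('b')(0), 7), 2)) = Mul(Mul(46, Mul(Add(20, 41), Pow(-173, -1))), Pow(Add(Add(Rational(-1, 4), Pow(0, 2)), 7), 2)) = Mul(Mul(46, Mul(61, Rational(-1, 173))), Pow(Add(Add(Rational(-1, 4), 0), 7), 2)) = Mul(Mul(46, Rational(-61, 173)), Pow(Add(Rational(-1, 4), 7), 2)) = Mul(Rational(-2806, 173), Pow(Rational(27, 4), 2)) = Mul(Rational(-2806, 173), Rational(729, 16)) = Rational(-1022787, 1384)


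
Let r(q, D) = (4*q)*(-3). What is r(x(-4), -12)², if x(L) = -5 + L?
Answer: 11664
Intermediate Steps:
r(q, D) = -12*q
r(x(-4), -12)² = (-12*(-5 - 4))² = (-12*(-9))² = 108² = 11664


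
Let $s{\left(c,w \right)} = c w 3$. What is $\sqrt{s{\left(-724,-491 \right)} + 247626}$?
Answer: $\sqrt{1314078} \approx 1146.3$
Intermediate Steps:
$s{\left(c,w \right)} = 3 c w$
$\sqrt{s{\left(-724,-491 \right)} + 247626} = \sqrt{3 \left(-724\right) \left(-491\right) + 247626} = \sqrt{1066452 + 247626} = \sqrt{1314078}$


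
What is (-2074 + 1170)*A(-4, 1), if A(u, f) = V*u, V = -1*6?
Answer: -21696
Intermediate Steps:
V = -6
A(u, f) = -6*u
(-2074 + 1170)*A(-4, 1) = (-2074 + 1170)*(-6*(-4)) = -904*24 = -21696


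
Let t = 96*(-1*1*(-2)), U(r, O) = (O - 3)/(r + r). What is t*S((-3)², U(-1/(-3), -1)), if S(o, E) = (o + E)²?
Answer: 1728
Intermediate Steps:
U(r, O) = (-3 + O)/(2*r) (U(r, O) = (-3 + O)/((2*r)) = (-3 + O)*(1/(2*r)) = (-3 + O)/(2*r))
S(o, E) = (E + o)²
t = 192 (t = 96*(-1*(-2)) = 96*2 = 192)
t*S((-3)², U(-1/(-3), -1)) = 192*((-3 - 1)/(2*((-1/(-3)))) + (-3)²)² = 192*((½)*(-4)/(-1*(-⅓)) + 9)² = 192*((½)*(-4)/(⅓) + 9)² = 192*((½)*3*(-4) + 9)² = 192*(-6 + 9)² = 192*3² = 192*9 = 1728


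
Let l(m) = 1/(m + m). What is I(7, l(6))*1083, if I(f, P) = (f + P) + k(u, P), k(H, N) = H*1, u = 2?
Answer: 39349/4 ≈ 9837.3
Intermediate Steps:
k(H, N) = H
l(m) = 1/(2*m)
I(f, P) = 2 + P + f (I(f, P) = (f + P) + 2 = (P + f) + 2 = 2 + P + f)
I(7, l(6))*1083 = (2 + (½)/6 + 7)*1083 = (2 + (½)*(⅙) + 7)*1083 = (2 + 1/12 + 7)*1083 = (109/12)*1083 = 39349/4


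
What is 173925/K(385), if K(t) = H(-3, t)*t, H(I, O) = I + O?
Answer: 34785/29414 ≈ 1.1826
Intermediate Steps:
K(t) = t*(-3 + t) (K(t) = (-3 + t)*t = t*(-3 + t))
173925/K(385) = 173925/((385*(-3 + 385))) = 173925/((385*382)) = 173925/147070 = 173925*(1/147070) = 34785/29414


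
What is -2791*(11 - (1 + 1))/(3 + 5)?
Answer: -25119/8 ≈ -3139.9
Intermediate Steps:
-2791*(11 - (1 + 1))/(3 + 5) = -2791*(11 - 1*2)/8 = -2791*(11 - 2)/8 = -25119/8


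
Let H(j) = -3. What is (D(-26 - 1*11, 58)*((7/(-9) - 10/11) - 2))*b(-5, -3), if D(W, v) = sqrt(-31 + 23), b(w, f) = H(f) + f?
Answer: 1460*I*sqrt(2)/33 ≈ 62.568*I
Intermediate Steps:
b(w, f) = -3 + f
D(W, v) = 2*I*sqrt(2) (D(W, v) = sqrt(-8) = 2*I*sqrt(2))
(D(-26 - 1*11, 58)*((7/(-9) - 10/11) - 2))*b(-5, -3) = ((2*I*sqrt(2))*((7/(-9) - 10/11) - 2))*(-3 - 3) = ((2*I*sqrt(2))*((7*(-1/9) - 10*1/11) - 2))*(-6) = ((2*I*sqrt(2))*((-7/9 - 10/11) - 2))*(-6) = ((2*I*sqrt(2))*(-167/99 - 2))*(-6) = ((2*I*sqrt(2))*(-365/99))*(-6) = -730*I*sqrt(2)/99*(-6) = 1460*I*sqrt(2)/33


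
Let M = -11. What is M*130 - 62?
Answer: -1492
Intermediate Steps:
M*130 - 62 = -11*130 - 62 = -1430 - 62 = -1492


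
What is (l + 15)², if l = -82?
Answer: 4489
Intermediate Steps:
(l + 15)² = (-82 + 15)² = (-67)² = 4489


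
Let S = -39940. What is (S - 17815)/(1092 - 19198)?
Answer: 57755/18106 ≈ 3.1898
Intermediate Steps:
(S - 17815)/(1092 - 19198) = (-39940 - 17815)/(1092 - 19198) = -57755/(-18106) = -57755*(-1/18106) = 57755/18106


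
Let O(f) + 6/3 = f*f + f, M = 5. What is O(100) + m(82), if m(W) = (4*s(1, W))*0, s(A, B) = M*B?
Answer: 10098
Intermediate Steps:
s(A, B) = 5*B
m(W) = 0 (m(W) = (4*(5*W))*0 = (20*W)*0 = 0)
O(f) = -2 + f + f² (O(f) = -2 + (f*f + f) = -2 + (f² + f) = -2 + (f + f²) = -2 + f + f²)
O(100) + m(82) = (-2 + 100 + 100²) + 0 = (-2 + 100 + 10000) + 0 = 10098 + 0 = 10098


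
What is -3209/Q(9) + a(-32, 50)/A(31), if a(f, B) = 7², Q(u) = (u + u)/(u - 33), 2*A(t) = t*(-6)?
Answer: 397867/93 ≈ 4278.1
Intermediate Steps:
A(t) = -3*t (A(t) = (t*(-6))/2 = (-6*t)/2 = -3*t)
Q(u) = 2*u/(-33 + u) (Q(u) = (2*u)/(-33 + u) = 2*u/(-33 + u))
a(f, B) = 49
-3209/Q(9) + a(-32, 50)/A(31) = -3209/(2*9/(-33 + 9)) + 49/((-3*31)) = -3209/(2*9/(-24)) + 49/(-93) = -3209/(2*9*(-1/24)) + 49*(-1/93) = -3209/(-¾) - 49/93 = -3209*(-4/3) - 49/93 = 12836/3 - 49/93 = 397867/93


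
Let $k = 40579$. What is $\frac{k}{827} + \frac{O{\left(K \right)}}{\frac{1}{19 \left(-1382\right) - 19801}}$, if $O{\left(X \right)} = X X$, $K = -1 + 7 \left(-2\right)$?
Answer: $- \frac{8570387846}{827} \approx -1.0363 \cdot 10^{7}$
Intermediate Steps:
$K = -15$ ($K = -1 - 14 = -15$)
$O{\left(X \right)} = X^{2}$
$\frac{k}{827} + \frac{O{\left(K \right)}}{\frac{1}{19 \left(-1382\right) - 19801}} = \frac{40579}{827} + \frac{\left(-15\right)^{2}}{\frac{1}{19 \left(-1382\right) - 19801}} = 40579 \cdot \frac{1}{827} + \frac{225}{\frac{1}{-26258 - 19801}} = \frac{40579}{827} + \frac{225}{\frac{1}{-46059}} = \frac{40579}{827} + \frac{225}{- \frac{1}{46059}} = \frac{40579}{827} + 225 \left(-46059\right) = \frac{40579}{827} - 10363275 = - \frac{8570387846}{827}$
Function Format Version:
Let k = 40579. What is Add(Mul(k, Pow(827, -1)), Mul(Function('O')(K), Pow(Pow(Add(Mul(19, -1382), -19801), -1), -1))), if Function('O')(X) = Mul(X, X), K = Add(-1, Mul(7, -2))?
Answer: Rational(-8570387846, 827) ≈ -1.0363e+7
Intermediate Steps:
K = -15 (K = Add(-1, -14) = -15)
Function('O')(X) = Pow(X, 2)
Add(Mul(k, Pow(827, -1)), Mul(Function('O')(K), Pow(Pow(Add(Mul(19, -1382), -19801), -1), -1))) = Add(Mul(40579, Pow(827, -1)), Mul(Pow(-15, 2), Pow(Pow(Add(Mul(19, -1382), -19801), -1), -1))) = Add(Mul(40579, Rational(1, 827)), Mul(225, Pow(Pow(Add(-26258, -19801), -1), -1))) = Add(Rational(40579, 827), Mul(225, Pow(Pow(-46059, -1), -1))) = Add(Rational(40579, 827), Mul(225, Pow(Rational(-1, 46059), -1))) = Add(Rational(40579, 827), Mul(225, -46059)) = Add(Rational(40579, 827), -10363275) = Rational(-8570387846, 827)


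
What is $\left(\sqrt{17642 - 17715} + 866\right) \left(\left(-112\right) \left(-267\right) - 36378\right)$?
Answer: $-5606484 - 6474 i \sqrt{73} \approx -5.6065 \cdot 10^{6} - 55314.0 i$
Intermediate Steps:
$\left(\sqrt{17642 - 17715} + 866\right) \left(\left(-112\right) \left(-267\right) - 36378\right) = \left(\sqrt{-73} + 866\right) \left(29904 - 36378\right) = \left(i \sqrt{73} + 866\right) \left(-6474\right) = \left(866 + i \sqrt{73}\right) \left(-6474\right) = -5606484 - 6474 i \sqrt{73}$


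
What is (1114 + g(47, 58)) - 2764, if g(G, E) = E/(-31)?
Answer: -51208/31 ≈ -1651.9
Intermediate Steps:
g(G, E) = -E/31 (g(G, E) = E*(-1/31) = -E/31)
(1114 + g(47, 58)) - 2764 = (1114 - 1/31*58) - 2764 = (1114 - 58/31) - 2764 = 34476/31 - 2764 = -51208/31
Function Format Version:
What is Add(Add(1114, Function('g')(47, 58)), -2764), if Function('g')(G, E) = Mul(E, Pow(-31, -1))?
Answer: Rational(-51208, 31) ≈ -1651.9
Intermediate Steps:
Function('g')(G, E) = Mul(Rational(-1, 31), E) (Function('g')(G, E) = Mul(E, Rational(-1, 31)) = Mul(Rational(-1, 31), E))
Add(Add(1114, Function('g')(47, 58)), -2764) = Add(Add(1114, Mul(Rational(-1, 31), 58)), -2764) = Add(Add(1114, Rational(-58, 31)), -2764) = Add(Rational(34476, 31), -2764) = Rational(-51208, 31)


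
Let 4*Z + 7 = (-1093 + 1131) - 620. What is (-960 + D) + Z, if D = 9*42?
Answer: -2917/4 ≈ -729.25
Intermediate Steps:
Z = -589/4 (Z = -7/4 + ((-1093 + 1131) - 620)/4 = -7/4 + (38 - 620)/4 = -7/4 + (¼)*(-582) = -7/4 - 291/2 = -589/4 ≈ -147.25)
D = 378
(-960 + D) + Z = (-960 + 378) - 589/4 = -582 - 589/4 = -2917/4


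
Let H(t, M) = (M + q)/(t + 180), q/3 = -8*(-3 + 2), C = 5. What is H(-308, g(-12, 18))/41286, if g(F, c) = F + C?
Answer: -17/5284608 ≈ -3.2169e-6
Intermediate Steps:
q = 24 (q = 3*(-8*(-3 + 2)) = 3*(-8*(-1)) = 3*8 = 24)
g(F, c) = 5 + F (g(F, c) = F + 5 = 5 + F)
H(t, M) = (24 + M)/(180 + t) (H(t, M) = (M + 24)/(t + 180) = (24 + M)/(180 + t))
H(-308, g(-12, 18))/41286 = ((24 + (5 - 12))/(180 - 308))/41286 = ((24 - 7)/(-128))*(1/41286) = -1/128*17*(1/41286) = -17/128*1/41286 = -17/5284608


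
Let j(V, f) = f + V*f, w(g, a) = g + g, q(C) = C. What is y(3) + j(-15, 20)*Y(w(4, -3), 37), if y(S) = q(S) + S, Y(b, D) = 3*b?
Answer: -6714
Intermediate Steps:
w(g, a) = 2*g
y(S) = 2*S (y(S) = S + S = 2*S)
y(3) + j(-15, 20)*Y(w(4, -3), 37) = 2*3 + (20*(1 - 15))*(3*(2*4)) = 6 + (20*(-14))*(3*8) = 6 - 280*24 = 6 - 6720 = -6714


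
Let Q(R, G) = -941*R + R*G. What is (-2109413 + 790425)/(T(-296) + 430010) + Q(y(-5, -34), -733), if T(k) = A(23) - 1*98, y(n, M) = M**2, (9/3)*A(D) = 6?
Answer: -415973408302/214957 ≈ -1.9351e+6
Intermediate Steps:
A(D) = 2 (A(D) = (1/3)*6 = 2)
T(k) = -96 (T(k) = 2 - 1*98 = 2 - 98 = -96)
Q(R, G) = -941*R + G*R
(-2109413 + 790425)/(T(-296) + 430010) + Q(y(-5, -34), -733) = (-2109413 + 790425)/(-96 + 430010) + (-34)**2*(-941 - 733) = -1318988/429914 + 1156*(-1674) = -1318988*1/429914 - 1935144 = -659494/214957 - 1935144 = -415973408302/214957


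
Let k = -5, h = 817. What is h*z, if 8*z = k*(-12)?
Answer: 12255/2 ≈ 6127.5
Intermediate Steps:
z = 15/2 (z = (-5*(-12))/8 = (1/8)*60 = 15/2 ≈ 7.5000)
h*z = 817*(15/2) = 12255/2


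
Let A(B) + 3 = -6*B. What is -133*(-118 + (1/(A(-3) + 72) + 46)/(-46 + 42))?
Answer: 5993911/348 ≈ 17224.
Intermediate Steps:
A(B) = -3 - 6*B
-133*(-118 + (1/(A(-3) + 72) + 46)/(-46 + 42)) = -133*(-118 + (1/((-3 - 6*(-3)) + 72) + 46)/(-46 + 42)) = -133*(-118 + (1/((-3 + 18) + 72) + 46)/(-4)) = -133*(-118 + (1/(15 + 72) + 46)*(-¼)) = -133*(-118 + (1/87 + 46)*(-¼)) = -133*(-118 + (4003/87)*(-¼)) = -133*(-118 - 4003/348) = -133*(-45067/348) = 5993911/348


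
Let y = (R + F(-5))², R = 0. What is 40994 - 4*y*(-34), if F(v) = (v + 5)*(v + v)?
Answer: 40994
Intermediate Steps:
F(v) = 2*v*(5 + v) (F(v) = (5 + v)*(2*v) = 2*v*(5 + v))
y = 0 (y = (0 + 2*(-5)*(5 - 5))² = (0 + 2*(-5)*0)² = (0 + 0)² = 0² = 0)
40994 - 4*y*(-34) = 40994 - 4*0*(-34) = 40994 + 0*(-34) = 40994 + 0 = 40994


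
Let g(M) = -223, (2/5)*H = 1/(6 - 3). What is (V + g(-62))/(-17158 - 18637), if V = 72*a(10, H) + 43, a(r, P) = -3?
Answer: 396/35795 ≈ 0.011063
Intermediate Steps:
H = ⅚ (H = 5/(2*(6 - 3)) = (5/2)/3 = (5/2)*(⅓) = ⅚ ≈ 0.83333)
V = -173 (V = 72*(-3) + 43 = -216 + 43 = -173)
(V + g(-62))/(-17158 - 18637) = (-173 - 223)/(-17158 - 18637) = -396/(-35795) = -396*(-1/35795) = 396/35795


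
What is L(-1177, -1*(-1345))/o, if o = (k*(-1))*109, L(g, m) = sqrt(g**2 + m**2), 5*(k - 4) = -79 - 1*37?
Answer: 5*sqrt(3194354)/10464 ≈ 0.85401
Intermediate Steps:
k = -96/5 (k = 4 + (-79 - 1*37)/5 = 4 + (-79 - 37)/5 = 4 + (1/5)*(-116) = 4 - 116/5 = -96/5 ≈ -19.200)
o = 10464/5 (o = -96/5*(-1)*109 = (96/5)*109 = 10464/5 ≈ 2092.8)
L(-1177, -1*(-1345))/o = sqrt((-1177)**2 + (-1*(-1345))**2)/(10464/5) = sqrt(1385329 + 1345**2)*(5/10464) = sqrt(1385329 + 1809025)*(5/10464) = sqrt(3194354)*(5/10464) = 5*sqrt(3194354)/10464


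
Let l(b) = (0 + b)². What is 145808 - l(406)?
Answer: -19028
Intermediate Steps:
l(b) = b²
145808 - l(406) = 145808 - 1*406² = 145808 - 1*164836 = 145808 - 164836 = -19028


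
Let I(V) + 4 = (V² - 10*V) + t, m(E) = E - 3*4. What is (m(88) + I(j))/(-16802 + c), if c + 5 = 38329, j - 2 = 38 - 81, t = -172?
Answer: 1991/21522 ≈ 0.092510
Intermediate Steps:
m(E) = -12 + E (m(E) = E - 12 = -12 + E)
j = -41 (j = 2 + (38 - 81) = 2 - 43 = -41)
I(V) = -176 + V² - 10*V (I(V) = -4 + ((V² - 10*V) - 172) = -4 + (-172 + V² - 10*V) = -176 + V² - 10*V)
c = 38324 (c = -5 + 38329 = 38324)
(m(88) + I(j))/(-16802 + c) = ((-12 + 88) + (-176 + (-41)² - 10*(-41)))/(-16802 + 38324) = (76 + (-176 + 1681 + 410))/21522 = (76 + 1915)*(1/21522) = 1991*(1/21522) = 1991/21522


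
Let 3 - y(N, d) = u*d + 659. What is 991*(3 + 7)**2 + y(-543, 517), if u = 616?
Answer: -220028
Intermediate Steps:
y(N, d) = -656 - 616*d (y(N, d) = 3 - (616*d + 659) = 3 - (659 + 616*d) = 3 + (-659 - 616*d) = -656 - 616*d)
991*(3 + 7)**2 + y(-543, 517) = 991*(3 + 7)**2 + (-656 - 616*517) = 991*10**2 + (-656 - 318472) = 991*100 - 319128 = 99100 - 319128 = -220028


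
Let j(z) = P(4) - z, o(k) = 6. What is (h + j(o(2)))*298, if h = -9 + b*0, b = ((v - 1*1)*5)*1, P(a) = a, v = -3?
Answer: -3278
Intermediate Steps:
b = -20 (b = ((-3 - 1*1)*5)*1 = ((-3 - 1)*5)*1 = -4*5*1 = -20*1 = -20)
h = -9 (h = -9 - 20*0 = -9 + 0 = -9)
j(z) = 4 - z
(h + j(o(2)))*298 = (-9 + (4 - 1*6))*298 = (-9 + (4 - 6))*298 = (-9 - 2)*298 = -11*298 = -3278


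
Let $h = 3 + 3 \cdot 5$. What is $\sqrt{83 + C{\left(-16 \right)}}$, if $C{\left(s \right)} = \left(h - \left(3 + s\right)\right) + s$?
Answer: $7 \sqrt{2} \approx 9.8995$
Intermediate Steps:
$h = 18$ ($h = 3 + 15 = 18$)
$C{\left(s \right)} = 15$ ($C{\left(s \right)} = \left(18 - \left(3 + s\right)\right) + s = \left(15 - s\right) + s = 15$)
$\sqrt{83 + C{\left(-16 \right)}} = \sqrt{83 + 15} = \sqrt{98} = 7 \sqrt{2}$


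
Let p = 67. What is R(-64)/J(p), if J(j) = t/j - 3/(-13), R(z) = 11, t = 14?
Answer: 9581/383 ≈ 25.016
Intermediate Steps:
J(j) = 3/13 + 14/j (J(j) = 14/j - 3/(-13) = 14/j - 3*(-1/13) = 14/j + 3/13 = 3/13 + 14/j)
R(-64)/J(p) = 11/(3/13 + 14/67) = 11/(383/871) = 11*(871/383) = 9581/383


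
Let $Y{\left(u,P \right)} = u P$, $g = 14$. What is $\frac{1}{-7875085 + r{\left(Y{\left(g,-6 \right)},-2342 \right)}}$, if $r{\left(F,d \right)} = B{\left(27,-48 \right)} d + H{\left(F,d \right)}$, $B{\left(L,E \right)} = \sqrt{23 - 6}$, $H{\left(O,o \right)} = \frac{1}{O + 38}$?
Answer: $- \frac{16663679906}{131227698729670913} + \frac{4955672 \sqrt{17}}{131227698729670913} \approx -1.2683 \cdot 10^{-7}$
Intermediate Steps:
$H{\left(O,o \right)} = \frac{1}{38 + O}$
$B{\left(L,E \right)} = \sqrt{17}$
$Y{\left(u,P \right)} = P u$
$r{\left(F,d \right)} = \frac{1}{38 + F} + d \sqrt{17}$ ($r{\left(F,d \right)} = \sqrt{17} d + \frac{1}{38 + F} = d \sqrt{17} + \frac{1}{38 + F} = \frac{1}{38 + F} + d \sqrt{17}$)
$\frac{1}{-7875085 + r{\left(Y{\left(g,-6 \right)},-2342 \right)}} = \frac{1}{-7875085 + \frac{1 - 2342 \sqrt{17} \left(38 - 84\right)}{38 - 84}} = \frac{1}{-7875085 + \frac{1 - 2342 \sqrt{17} \left(-46\right)}{-46}} = \frac{1}{-7875085 - \frac{1 + 107732 \sqrt{17}}{46}} = \frac{1}{-7875085 - \left(\frac{1}{46} + 2342 \sqrt{17}\right)} = \frac{1}{- \frac{362253911}{46} - 2342 \sqrt{17}}$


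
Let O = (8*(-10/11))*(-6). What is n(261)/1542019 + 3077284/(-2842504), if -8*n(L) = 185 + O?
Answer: -7456918281793/6887878133048 ≈ -1.0826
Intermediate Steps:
O = 480/11 (O = (8*(-10*1/11))*(-6) = (8*(-10/11))*(-6) = -80/11*(-6) = 480/11 ≈ 43.636)
n(L) = -2515/88 (n(L) = -(185 + 480/11)/8 = -⅛*2515/11 = -2515/88)
n(261)/1542019 + 3077284/(-2842504) = -2515/88/1542019 + 3077284/(-2842504) = -2515/88*1/1542019 + 3077284*(-1/2842504) = -2515/135697672 - 109903/101518 = -7456918281793/6887878133048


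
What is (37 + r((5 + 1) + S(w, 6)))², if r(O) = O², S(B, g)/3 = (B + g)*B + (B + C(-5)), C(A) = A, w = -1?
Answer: 586756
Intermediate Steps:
S(B, g) = -15 + 3*B + 3*B*(B + g) (S(B, g) = 3*((B + g)*B + (B - 5)) = 3*(B*(B + g) + (-5 + B)) = 3*(-5 + B + B*(B + g)) = -15 + 3*B + 3*B*(B + g))
(37 + r((5 + 1) + S(w, 6)))² = (37 + ((5 + 1) + (-15 + 3*(-1) + 3*(-1)² + 3*(-1)*6))²)² = (37 + (6 + (-15 - 3 + 3*1 - 18))²)² = (37 + (6 + (-15 - 3 + 3 - 18))²)² = (37 + (6 - 33)²)² = (37 + (-27)²)² = (37 + 729)² = 766² = 586756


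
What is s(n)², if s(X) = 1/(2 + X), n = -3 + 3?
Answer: ¼ ≈ 0.25000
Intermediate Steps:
n = 0
s(n)² = (1/(2 + 0))² = (1/2)² = (½)² = ¼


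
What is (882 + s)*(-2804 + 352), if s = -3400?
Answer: 6174136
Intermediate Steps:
(882 + s)*(-2804 + 352) = (882 - 3400)*(-2804 + 352) = -2518*(-2452) = 6174136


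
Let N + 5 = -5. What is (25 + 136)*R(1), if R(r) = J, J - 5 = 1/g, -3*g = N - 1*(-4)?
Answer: 1771/2 ≈ 885.50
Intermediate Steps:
N = -10 (N = -5 - 5 = -10)
g = 2 (g = -(-10 - 1*(-4))/3 = -(-10 + 4)/3 = -1/3*(-6) = 2)
J = 11/2 (J = 5 + 1/2 = 11/2 ≈ 5.5000)
R(r) = 11/2
(25 + 136)*R(1) = (25 + 136)*(11/2) = 161*(11/2) = 1771/2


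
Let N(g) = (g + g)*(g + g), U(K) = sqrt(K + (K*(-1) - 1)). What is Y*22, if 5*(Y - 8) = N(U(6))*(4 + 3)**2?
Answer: -3432/5 ≈ -686.40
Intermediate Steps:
U(K) = I (U(K) = sqrt(K + (-K - 1)) = sqrt(K + (-1 - K)) = sqrt(-1) = I)
N(g) = 4*g**2 (N(g) = (2*g)*(2*g) = 4*g**2)
Y = -156/5 (Y = 8 + ((4*I**2)*(4 + 3)**2)/5 = 8 + ((4*(-1))*7**2)/5 = 8 + (-4*49)/5 = 8 + (1/5)*(-196) = 8 - 196/5 = -156/5 ≈ -31.200)
Y*22 = -156/5*22 = -3432/5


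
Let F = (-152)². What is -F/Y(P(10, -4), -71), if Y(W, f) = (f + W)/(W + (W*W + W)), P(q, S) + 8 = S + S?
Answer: 5175296/87 ≈ 59486.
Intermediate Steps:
P(q, S) = -8 + 2*S (P(q, S) = -8 + (S + S) = -8 + 2*S)
Y(W, f) = (W + f)/(W² + 2*W) (Y(W, f) = (W + f)/(W + (W² + W)) = (W + f)/(W + (W + W²)) = (W + f)/(W² + 2*W))
F = 23104
-F/Y(P(10, -4), -71) = -23104/(((-8 + 2*(-4)) - 71)/((-8 + 2*(-4))*(2 + (-8 + 2*(-4))))) = -23104/(((-8 - 8) - 71)/((-8 - 8)*(2 + (-8 - 8)))) = -23104/((-16 - 71)/((-16)*(2 - 16))) = -23104/((-1/16*(-87)/(-14))) = -23104/((-1/16*(-1/14)*(-87))) = -23104/(-87/224) = -23104*(-224)/87 = -1*(-5175296/87) = 5175296/87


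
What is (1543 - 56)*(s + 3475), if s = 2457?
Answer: 8820884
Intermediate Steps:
(1543 - 56)*(s + 3475) = (1543 - 56)*(2457 + 3475) = 1487*5932 = 8820884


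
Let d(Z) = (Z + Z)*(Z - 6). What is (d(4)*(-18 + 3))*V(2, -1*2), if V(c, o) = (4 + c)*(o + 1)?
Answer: -1440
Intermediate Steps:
V(c, o) = (1 + o)*(4 + c) (V(c, o) = (4 + c)*(1 + o) = (1 + o)*(4 + c))
d(Z) = 2*Z*(-6 + Z) (d(Z) = (2*Z)*(-6 + Z) = 2*Z*(-6 + Z))
(d(4)*(-18 + 3))*V(2, -1*2) = ((2*4*(-6 + 4))*(-18 + 3))*(4 + 2 + 4*(-1*2) + 2*(-1*2)) = ((2*4*(-2))*(-15))*(4 + 2 + 4*(-2) + 2*(-2)) = (-16*(-15))*(4 + 2 - 8 - 4) = 240*(-6) = -1440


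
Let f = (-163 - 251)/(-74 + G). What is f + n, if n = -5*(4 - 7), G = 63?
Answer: 579/11 ≈ 52.636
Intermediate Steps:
f = 414/11 (f = (-163 - 251)/(-74 + 63) = -414/(-11) = -414*(-1/11) = 414/11 ≈ 37.636)
n = 15 (n = -5*(-3) = 15)
f + n = 414/11 + 15 = 579/11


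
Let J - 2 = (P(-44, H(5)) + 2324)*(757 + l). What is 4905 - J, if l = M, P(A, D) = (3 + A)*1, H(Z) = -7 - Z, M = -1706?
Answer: 2171470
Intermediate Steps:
P(A, D) = 3 + A
l = -1706
J = -2166565 (J = 2 + ((3 - 44) + 2324)*(757 - 1706) = 2 + (-41 + 2324)*(-949) = 2 + 2283*(-949) = 2 - 2166567 = -2166565)
4905 - J = 4905 - 1*(-2166565) = 4905 + 2166565 = 2171470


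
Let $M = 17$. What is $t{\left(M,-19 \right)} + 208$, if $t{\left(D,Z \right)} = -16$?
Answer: $192$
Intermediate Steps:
$t{\left(M,-19 \right)} + 208 = -16 + 208 = 192$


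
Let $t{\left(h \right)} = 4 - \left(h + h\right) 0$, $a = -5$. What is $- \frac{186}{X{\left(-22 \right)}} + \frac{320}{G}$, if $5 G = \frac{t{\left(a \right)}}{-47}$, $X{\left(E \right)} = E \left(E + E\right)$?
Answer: $- \frac{9099293}{484} \approx -18800.0$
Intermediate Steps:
$X{\left(E \right)} = 2 E^{2}$ ($X{\left(E \right)} = E 2 E = 2 E^{2}$)
$t{\left(h \right)} = 4$ ($t{\left(h \right)} = 4 - 2 h 0 = 4 - 0 = 4 + 0 = 4$)
$G = - \frac{4}{235}$ ($G = \frac{4 \frac{1}{-47}}{5} = \frac{4 \left(- \frac{1}{47}\right)}{5} = \frac{1}{5} \left(- \frac{4}{47}\right) = - \frac{4}{235} \approx -0.017021$)
$- \frac{186}{X{\left(-22 \right)}} + \frac{320}{G} = - \frac{186}{2 \left(-22\right)^{2}} + \frac{320}{- \frac{4}{235}} = - \frac{186}{2 \cdot 484} + 320 \left(- \frac{235}{4}\right) = - \frac{186}{968} - 18800 = \left(-186\right) \frac{1}{968} - 18800 = - \frac{93}{484} - 18800 = - \frac{9099293}{484}$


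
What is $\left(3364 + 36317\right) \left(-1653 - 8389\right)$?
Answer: $-398476602$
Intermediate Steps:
$\left(3364 + 36317\right) \left(-1653 - 8389\right) = 39681 \left(-10042\right) = -398476602$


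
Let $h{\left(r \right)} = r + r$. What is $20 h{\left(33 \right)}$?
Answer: $1320$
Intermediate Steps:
$h{\left(r \right)} = 2 r$
$20 h{\left(33 \right)} = 20 \cdot 2 \cdot 33 = 20 \cdot 66 = 1320$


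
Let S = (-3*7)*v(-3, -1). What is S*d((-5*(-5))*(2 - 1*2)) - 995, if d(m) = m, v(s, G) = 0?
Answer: -995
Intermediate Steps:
S = 0 (S = -3*7*0 = -21*0 = 0)
S*d((-5*(-5))*(2 - 1*2)) - 995 = 0*((-5*(-5))*(2 - 1*2)) - 995 = 0*(25*(2 - 2)) - 995 = 0*(25*0) - 995 = 0*0 - 995 = 0 - 995 = -995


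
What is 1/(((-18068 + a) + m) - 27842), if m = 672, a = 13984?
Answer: -1/31254 ≈ -3.1996e-5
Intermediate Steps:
1/(((-18068 + a) + m) - 27842) = 1/(((-18068 + 13984) + 672) - 27842) = 1/((-4084 + 672) - 27842) = 1/(-3412 - 27842) = 1/(-31254) = -1/31254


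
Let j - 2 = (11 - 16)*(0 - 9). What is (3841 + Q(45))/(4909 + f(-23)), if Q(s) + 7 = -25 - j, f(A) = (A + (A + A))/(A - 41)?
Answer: 240768/314245 ≈ 0.76618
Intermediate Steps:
j = 47 (j = 2 + (11 - 16)*(0 - 9) = 2 - 5*(-9) = 2 + 45 = 47)
f(A) = 3*A/(-41 + A) (f(A) = (A + 2*A)/(-41 + A) = (3*A)/(-41 + A) = 3*A/(-41 + A))
Q(s) = -79 (Q(s) = -7 + (-25 - 1*47) = -7 + (-25 - 47) = -7 - 72 = -79)
(3841 + Q(45))/(4909 + f(-23)) = (3841 - 79)/(4909 + 3*(-23)/(-41 - 23)) = 3762/(4909 + 3*(-23)/(-64)) = 3762/(4909 + 3*(-23)*(-1/64)) = 3762/(4909 + 69/64) = 3762/(314245/64) = 3762*(64/314245) = 240768/314245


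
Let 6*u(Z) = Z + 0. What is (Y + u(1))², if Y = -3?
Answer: 289/36 ≈ 8.0278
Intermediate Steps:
u(Z) = Z/6 (u(Z) = (Z + 0)/6 = Z/6)
(Y + u(1))² = (-3 + (⅙)*1)² = (-3 + ⅙)² = (-17/6)² = 289/36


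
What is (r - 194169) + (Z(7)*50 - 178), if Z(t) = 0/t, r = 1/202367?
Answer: -39329419348/202367 ≈ -1.9435e+5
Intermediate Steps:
r = 1/202367 ≈ 4.9415e-6
Z(t) = 0
(r - 194169) + (Z(7)*50 - 178) = (1/202367 - 194169) + (0*50 - 178) = -39293398022/202367 + (0 - 178) = -39293398022/202367 - 178 = -39329419348/202367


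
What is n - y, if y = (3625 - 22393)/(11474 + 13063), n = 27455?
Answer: 224560701/8179 ≈ 27456.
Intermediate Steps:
y = -6256/8179 (y = -18768/24537 = -18768*1/24537 = -6256/8179 ≈ -0.76489)
n - y = 27455 - 1*(-6256/8179) = 27455 + 6256/8179 = 224560701/8179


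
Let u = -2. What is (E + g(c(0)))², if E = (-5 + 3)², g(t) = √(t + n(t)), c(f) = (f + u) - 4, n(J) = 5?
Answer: (4 + I)² ≈ 15.0 + 8.0*I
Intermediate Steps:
c(f) = -6 + f (c(f) = (f - 2) - 4 = (-2 + f) - 4 = -6 + f)
g(t) = √(5 + t) (g(t) = √(t + 5) = √(5 + t))
E = 4 (E = (-2)² = 4)
(E + g(c(0)))² = (4 + √(5 + (-6 + 0)))² = (4 + √(5 - 6))² = (4 + √(-1))² = (4 + I)²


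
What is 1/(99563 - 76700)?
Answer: 1/22863 ≈ 4.3739e-5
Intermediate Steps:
1/(99563 - 76700) = 1/22863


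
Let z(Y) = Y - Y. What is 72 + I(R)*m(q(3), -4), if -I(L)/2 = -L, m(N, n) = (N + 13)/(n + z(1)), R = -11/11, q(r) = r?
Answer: 80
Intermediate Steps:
z(Y) = 0
R = -1 (R = -11*1/11 = -1)
m(N, n) = (13 + N)/n (m(N, n) = (N + 13)/(n + 0) = (13 + N)/n)
I(L) = 2*L (I(L) = -(-2)*L = 2*L)
72 + I(R)*m(q(3), -4) = 72 + (2*(-1))*((13 + 3)/(-4)) = 72 - (-1)*16/2 = 72 - 2*(-4) = 72 + 8 = 80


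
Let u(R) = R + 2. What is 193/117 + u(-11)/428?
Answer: 81551/50076 ≈ 1.6285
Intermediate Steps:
u(R) = 2 + R
193/117 + u(-11)/428 = 193/117 + (2 - 11)/428 = 193*(1/117) - 9*1/428 = 193/117 - 9/428 = 81551/50076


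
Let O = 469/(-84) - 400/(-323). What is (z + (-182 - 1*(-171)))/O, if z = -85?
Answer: 372096/16841 ≈ 22.095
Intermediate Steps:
O = -16841/3876 (O = 469*(-1/84) - 400*(-1/323) = -67/12 + 400/323 = -16841/3876 ≈ -4.3449)
(z + (-182 - 1*(-171)))/O = (-85 + (-182 - 1*(-171)))/(-16841/3876) = (-85 + (-182 + 171))*(-3876/16841) = (-85 - 11)*(-3876/16841) = -96*(-3876/16841) = 372096/16841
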